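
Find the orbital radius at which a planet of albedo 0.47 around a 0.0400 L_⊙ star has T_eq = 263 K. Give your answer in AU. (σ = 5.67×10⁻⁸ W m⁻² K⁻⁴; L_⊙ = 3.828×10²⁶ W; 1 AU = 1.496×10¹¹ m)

d ≈ 0.163 AU

L = 0.0400 × 3.828×10²⁶ = 1.53×10²⁵ W.
From T_eq⁴ = L(1−A)/(16πσd²): d = √[L(1−A)/(16πσT_eq⁴)].
d = √[1.53×10²⁵ × 0.53 / (16π × 5.67×10⁻⁸ × (263)⁴)] = 2.44×10¹⁰ m = 0.163 AU.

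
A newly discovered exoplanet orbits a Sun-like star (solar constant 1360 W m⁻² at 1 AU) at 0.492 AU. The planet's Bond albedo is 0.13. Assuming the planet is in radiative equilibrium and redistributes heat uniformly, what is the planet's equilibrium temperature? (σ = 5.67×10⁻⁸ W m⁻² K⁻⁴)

Flux at 0.492 AU: S = 1360/0.492² = 5620 W m⁻².
Energy balance: absorbed = emitted ⇒ πR²·S(1−A) = 4πR²·σT_eq⁴, so T_eq⁴ = S(1−A)/(4σ).
T_eq = [5620 × 0.87 / (4 × 5.67×10⁻⁸)]^(1/4) = (2.16×10¹⁰)^(1/4) = 383 K.

T_eq ≈ 383 K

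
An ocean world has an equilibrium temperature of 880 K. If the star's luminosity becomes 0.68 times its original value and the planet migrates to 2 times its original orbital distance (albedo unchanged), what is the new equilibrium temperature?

T_eq ≈ 565 K

T_eq ∝ L^(1/4) · d^(−1/2).
T′ = 880 × 0.68^(1/4) / 2^(1/2) = 565 K.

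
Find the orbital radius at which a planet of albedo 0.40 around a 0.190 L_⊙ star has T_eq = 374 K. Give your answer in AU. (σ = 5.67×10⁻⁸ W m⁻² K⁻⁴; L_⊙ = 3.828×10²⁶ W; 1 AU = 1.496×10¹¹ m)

L = 0.190 × 3.828×10²⁶ = 7.27×10²⁵ W.
From T_eq⁴ = L(1−A)/(16πσd²): d = √[L(1−A)/(16πσT_eq⁴)].
d = √[7.27×10²⁵ × 0.60 / (16π × 5.67×10⁻⁸ × (374)⁴)] = 2.80×10¹⁰ m = 0.187 AU.

d ≈ 0.187 AU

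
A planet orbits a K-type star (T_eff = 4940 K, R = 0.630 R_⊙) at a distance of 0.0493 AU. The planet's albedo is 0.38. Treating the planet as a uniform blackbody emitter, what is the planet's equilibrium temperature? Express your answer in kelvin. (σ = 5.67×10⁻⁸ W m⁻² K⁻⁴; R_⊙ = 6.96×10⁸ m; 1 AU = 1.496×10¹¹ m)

R_⋆ = 0.630 × 6.96×10⁸ = 4.38×10⁸ m.
d = 0.0493 AU = 7.38×10⁹ m.
L = 4πR_⋆²σT_⋆⁴ = 4π(4.38×10⁸)² × 5.67×10⁻⁸ × (4940)⁴ = 8.16×10²⁵ W.
S = L/(4πd²) = 1.19×10⁵ W m⁻².
Energy balance: absorbed = emitted ⇒ πR²·S(1−A) = 4πR²·σT_eq⁴, so T_eq⁴ = S(1−A)/(4σ).
T_eq = [1.19×10⁵ × 0.62 / (4 × 5.67×10⁻⁸)]^(1/4) = (3.26×10¹¹)^(1/4) = 756 K.

T_eq ≈ 756 K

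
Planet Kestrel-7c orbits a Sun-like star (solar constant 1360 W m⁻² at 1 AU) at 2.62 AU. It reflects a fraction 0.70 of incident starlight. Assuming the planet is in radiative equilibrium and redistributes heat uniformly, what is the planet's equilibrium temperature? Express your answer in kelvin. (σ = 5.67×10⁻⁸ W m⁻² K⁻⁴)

T_eq ≈ 127 K

Flux at 2.62 AU: S = 1360/2.62² = 198 W m⁻².
Energy balance: absorbed = emitted ⇒ πR²·S(1−A) = 4πR²·σT_eq⁴, so T_eq⁴ = S(1−A)/(4σ).
T_eq = [198 × 0.30 / (4 × 5.67×10⁻⁸)]^(1/4) = (2.62×10⁸)^(1/4) = 127 K.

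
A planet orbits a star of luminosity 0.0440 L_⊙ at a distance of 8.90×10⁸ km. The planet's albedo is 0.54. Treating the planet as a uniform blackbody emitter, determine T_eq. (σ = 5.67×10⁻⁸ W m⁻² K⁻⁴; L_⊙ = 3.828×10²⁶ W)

T_eq ≈ 43.0 K

d = 8.90×10⁸ km = 8.90×10¹¹ m.
L = 0.0440 × 3.828×10²⁶ = 1.68×10²⁵ W.
Flux: S = L/(4πd²) = 1.68×10²⁵/(4π×(8.90×10¹¹)²) = 1.69 W m⁻².
Energy balance: absorbed = emitted ⇒ πR²·S(1−A) = 4πR²·σT_eq⁴, so T_eq⁴ = S(1−A)/(4σ).
T_eq = [1.69 × 0.46 / (4 × 5.67×10⁻⁸)]^(1/4) = (3.43×10⁶)^(1/4) = 43.0 K.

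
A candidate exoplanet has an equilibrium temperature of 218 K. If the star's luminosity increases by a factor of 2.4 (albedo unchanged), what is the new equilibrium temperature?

T_eq ≈ 271 K

T_eq ∝ L^(1/4) · d^(−1/2).
T′ = 218 × 2.4^(1/4) = 271 K.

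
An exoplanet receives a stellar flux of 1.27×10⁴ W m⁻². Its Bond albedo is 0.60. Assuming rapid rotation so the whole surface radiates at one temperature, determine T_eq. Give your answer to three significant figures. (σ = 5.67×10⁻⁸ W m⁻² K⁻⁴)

Energy balance: absorbed = emitted ⇒ πR²·S(1−A) = 4πR²·σT_eq⁴, so T_eq⁴ = S(1−A)/(4σ).
T_eq = [1.27×10⁴ × 0.40 / (4 × 5.67×10⁻⁸)]^(1/4) = (2.24×10¹⁰)^(1/4) = 387 K.

T_eq ≈ 387 K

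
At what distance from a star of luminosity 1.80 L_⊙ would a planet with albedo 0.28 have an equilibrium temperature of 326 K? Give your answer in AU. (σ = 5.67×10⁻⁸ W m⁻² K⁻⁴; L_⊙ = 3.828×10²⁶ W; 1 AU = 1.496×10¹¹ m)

d ≈ 0.830 AU

L = 1.80 × 3.828×10²⁶ = 6.89×10²⁶ W.
From T_eq⁴ = L(1−A)/(16πσd²): d = √[L(1−A)/(16πσT_eq⁴)].
d = √[6.89×10²⁶ × 0.72 / (16π × 5.67×10⁻⁸ × (326)⁴)] = 1.24×10¹¹ m = 0.830 AU.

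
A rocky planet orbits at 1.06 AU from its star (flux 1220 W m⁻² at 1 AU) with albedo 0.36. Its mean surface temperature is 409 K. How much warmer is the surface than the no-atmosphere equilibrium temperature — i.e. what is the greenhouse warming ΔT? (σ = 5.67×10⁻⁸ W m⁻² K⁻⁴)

ΔT ≈ 173.7 K

S = 1220/1.06² = 1086 W m⁻².
T_eq = [S(1−A)/(4σ)]^(1/4) = [1086×0.64/(4×5.67×10⁻⁸)]^(1/4) = 235.3 K.
ΔT = T_surf − T_eq = 409 − 235.3.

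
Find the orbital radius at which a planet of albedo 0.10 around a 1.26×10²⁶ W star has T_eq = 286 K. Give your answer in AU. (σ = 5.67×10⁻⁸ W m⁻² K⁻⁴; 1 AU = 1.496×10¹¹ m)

d ≈ 0.515 AU

From T_eq⁴ = L(1−A)/(16πσd²): d = √[L(1−A)/(16πσT_eq⁴)].
d = √[1.26×10²⁶ × 0.90 / (16π × 5.67×10⁻⁸ × (286)⁴)] = 7.71×10¹⁰ m = 0.515 AU.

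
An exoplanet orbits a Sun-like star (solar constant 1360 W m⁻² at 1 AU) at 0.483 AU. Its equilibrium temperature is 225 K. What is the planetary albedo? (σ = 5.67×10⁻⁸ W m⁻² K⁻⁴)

A ≈ 0.90

Flux at 0.483 AU: S = 1360/0.483² = 5830 W m⁻².
From T_eq⁴ = S(1−A)/(4σ): 1−A = 4σT_eq⁴/S.
1−A = 4 × 5.67×10⁻⁸ × (225)⁴ / 5830 = 0.100.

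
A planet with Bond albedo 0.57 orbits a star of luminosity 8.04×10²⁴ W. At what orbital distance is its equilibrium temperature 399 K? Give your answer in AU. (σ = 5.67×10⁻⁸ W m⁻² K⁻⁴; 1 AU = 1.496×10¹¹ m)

d ≈ 0.0462 AU

From T_eq⁴ = L(1−A)/(16πσd²): d = √[L(1−A)/(16πσT_eq⁴)].
d = √[8.04×10²⁴ × 0.43 / (16π × 5.67×10⁻⁸ × (399)⁴)] = 6.92×10⁹ m = 0.0462 AU.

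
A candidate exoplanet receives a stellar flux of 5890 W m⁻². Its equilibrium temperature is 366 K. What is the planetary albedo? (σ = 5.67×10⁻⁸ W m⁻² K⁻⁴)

From T_eq⁴ = S(1−A)/(4σ): 1−A = 4σT_eq⁴/S.
1−A = 4 × 5.67×10⁻⁸ × (366)⁴ / 5890 = 0.691.

A ≈ 0.31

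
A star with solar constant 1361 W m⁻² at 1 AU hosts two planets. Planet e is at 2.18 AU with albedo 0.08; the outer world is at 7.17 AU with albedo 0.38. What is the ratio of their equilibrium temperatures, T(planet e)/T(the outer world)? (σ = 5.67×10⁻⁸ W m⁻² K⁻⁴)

T₁/T₂ ≈ 2.002

T_eq = [S₀(1−A)/(4σd²)]^(1/4), so T ∝ (1−A)^(1/4) / √d.
T₁ = [1361×0.92/(4×5.67×10⁻⁸×2.18²)]^(1/4) = 184.62 K.
T₂ = [1361×0.62/(4×5.67×10⁻⁸×7.17²)]^(1/4) = 92.23 K.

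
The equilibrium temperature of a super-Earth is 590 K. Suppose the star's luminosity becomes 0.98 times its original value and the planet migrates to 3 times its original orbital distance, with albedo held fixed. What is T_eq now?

T_eq ∝ L^(1/4) · d^(−1/2).
T′ = 590 × 0.98^(1/4) / 3^(1/2) = 339 K.

T_eq ≈ 339 K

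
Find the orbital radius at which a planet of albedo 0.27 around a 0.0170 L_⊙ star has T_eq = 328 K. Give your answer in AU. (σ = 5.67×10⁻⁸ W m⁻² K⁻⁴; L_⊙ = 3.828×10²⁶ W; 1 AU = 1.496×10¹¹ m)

L = 0.0170 × 3.828×10²⁶ = 6.51×10²⁴ W.
From T_eq⁴ = L(1−A)/(16πσd²): d = √[L(1−A)/(16πσT_eq⁴)].
d = √[6.51×10²⁴ × 0.73 / (16π × 5.67×10⁻⁸ × (328)⁴)] = 1.20×10¹⁰ m = 0.0802 AU.

d ≈ 0.0802 AU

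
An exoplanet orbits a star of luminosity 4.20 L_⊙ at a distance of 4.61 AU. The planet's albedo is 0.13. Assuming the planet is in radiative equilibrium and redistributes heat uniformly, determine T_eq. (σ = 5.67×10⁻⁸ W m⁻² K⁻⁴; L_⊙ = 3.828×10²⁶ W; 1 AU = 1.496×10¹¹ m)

d = 4.61 AU = 6.90×10¹¹ m.
L = 4.20 × 3.828×10²⁶ = 1.61×10²⁷ W.
Flux: S = L/(4πd²) = 1.61×10²⁷/(4π×(6.90×10¹¹)²) = 269 W m⁻².
Energy balance: absorbed = emitted ⇒ πR²·S(1−A) = 4πR²·σT_eq⁴, so T_eq⁴ = S(1−A)/(4σ).
T_eq = [269 × 0.87 / (4 × 5.67×10⁻⁸)]^(1/4) = (1.03×10⁹)^(1/4) = 179 K.

T_eq ≈ 179 K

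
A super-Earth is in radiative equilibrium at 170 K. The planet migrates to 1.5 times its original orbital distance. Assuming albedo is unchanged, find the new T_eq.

T_eq ∝ L^(1/4) · d^(−1/2).
T′ = 170 / 1.5^(1/2) = 139 K.

T_eq ≈ 139 K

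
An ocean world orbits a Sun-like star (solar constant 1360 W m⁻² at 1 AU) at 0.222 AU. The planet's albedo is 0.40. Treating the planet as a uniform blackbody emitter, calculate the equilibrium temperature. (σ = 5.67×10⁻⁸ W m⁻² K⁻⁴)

Flux at 0.222 AU: S = 1360/0.222² = 2.76×10⁴ W m⁻².
Energy balance: absorbed = emitted ⇒ πR²·S(1−A) = 4πR²·σT_eq⁴, so T_eq⁴ = S(1−A)/(4σ).
T_eq = [2.76×10⁴ × 0.60 / (4 × 5.67×10⁻⁸)]^(1/4) = (7.30×10¹⁰)^(1/4) = 520 K.

T_eq ≈ 520 K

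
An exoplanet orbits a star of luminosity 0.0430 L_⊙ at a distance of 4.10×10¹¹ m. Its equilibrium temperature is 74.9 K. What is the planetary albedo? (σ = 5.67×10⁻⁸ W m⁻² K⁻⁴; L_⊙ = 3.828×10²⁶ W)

L = 0.0430 × 3.828×10²⁶ = 1.65×10²⁵ W.
Flux: S = L/(4πd²) = 1.65×10²⁵/(4π×(4.10×10¹¹)²) = 7.79 W m⁻².
From T_eq⁴ = S(1−A)/(4σ): 1−A = 4σT_eq⁴/S.
1−A = 4 × 5.67×10⁻⁸ × (74.9)⁴ / 7.79 = 0.916.

A ≈ 0.08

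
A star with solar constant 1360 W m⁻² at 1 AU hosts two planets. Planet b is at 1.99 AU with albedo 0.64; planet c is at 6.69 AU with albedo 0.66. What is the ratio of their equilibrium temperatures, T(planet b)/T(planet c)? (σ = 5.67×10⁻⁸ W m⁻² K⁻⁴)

T₁/T₂ ≈ 1.860

T_eq = [S₀(1−A)/(4σd²)]^(1/4), so T ∝ (1−A)^(1/4) / √d.
T₁ = [1360×0.36/(4×5.67×10⁻⁸×1.99²)]^(1/4) = 152.80 K.
T₂ = [1360×0.34/(4×5.67×10⁻⁸×6.69²)]^(1/4) = 82.15 K.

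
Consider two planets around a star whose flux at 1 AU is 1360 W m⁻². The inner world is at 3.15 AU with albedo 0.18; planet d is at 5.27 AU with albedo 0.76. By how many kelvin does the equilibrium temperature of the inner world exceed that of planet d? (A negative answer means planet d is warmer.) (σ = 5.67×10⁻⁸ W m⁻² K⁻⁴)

ΔT ≈ 64.4 K

T_eq = [S₀(1−A)/(4σd²)]^(1/4), so T ∝ (1−A)^(1/4) / √d.
T₁ = [1360×0.82/(4×5.67×10⁻⁸×3.15²)]^(1/4) = 149.20 K.
T₂ = [1360×0.24/(4×5.67×10⁻⁸×5.27²)]^(1/4) = 84.84 K.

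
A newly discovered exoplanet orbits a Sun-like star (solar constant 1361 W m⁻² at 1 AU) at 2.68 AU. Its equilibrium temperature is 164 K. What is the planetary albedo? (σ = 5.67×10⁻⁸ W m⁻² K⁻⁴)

Flux at 2.68 AU: S = 1361/2.68² = 189 W m⁻².
From T_eq⁴ = S(1−A)/(4σ): 1−A = 4σT_eq⁴/S.
1−A = 4 × 5.67×10⁻⁸ × (164)⁴ / 189 = 0.866.

A ≈ 0.13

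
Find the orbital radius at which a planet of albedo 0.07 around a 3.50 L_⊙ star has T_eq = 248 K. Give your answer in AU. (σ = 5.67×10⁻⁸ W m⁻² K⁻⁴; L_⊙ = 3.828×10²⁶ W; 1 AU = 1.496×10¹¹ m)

L = 3.50 × 3.828×10²⁶ = 1.34×10²⁷ W.
From T_eq⁴ = L(1−A)/(16πσd²): d = √[L(1−A)/(16πσT_eq⁴)].
d = √[1.34×10²⁷ × 0.93 / (16π × 5.67×10⁻⁸ × (248)⁴)] = 3.40×10¹¹ m = 2.27 AU.

d ≈ 2.27 AU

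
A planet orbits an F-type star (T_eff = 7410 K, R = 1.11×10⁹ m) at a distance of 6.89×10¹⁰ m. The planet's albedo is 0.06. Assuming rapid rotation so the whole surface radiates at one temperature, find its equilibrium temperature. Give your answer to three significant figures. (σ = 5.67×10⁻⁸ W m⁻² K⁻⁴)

L = 4πR_⋆²σT_⋆⁴ = 4π(1.11×10⁹)² × 5.67×10⁻⁸ × (7410)⁴ = 2.65×10²⁷ W.
S = L/(4πd²) = 4.44×10⁴ W m⁻².
Energy balance: absorbed = emitted ⇒ πR²·S(1−A) = 4πR²·σT_eq⁴, so T_eq⁴ = S(1−A)/(4σ).
T_eq = [4.44×10⁴ × 0.94 / (4 × 5.67×10⁻⁸)]^(1/4) = (1.84×10¹¹)^(1/4) = 655 K.

T_eq ≈ 655 K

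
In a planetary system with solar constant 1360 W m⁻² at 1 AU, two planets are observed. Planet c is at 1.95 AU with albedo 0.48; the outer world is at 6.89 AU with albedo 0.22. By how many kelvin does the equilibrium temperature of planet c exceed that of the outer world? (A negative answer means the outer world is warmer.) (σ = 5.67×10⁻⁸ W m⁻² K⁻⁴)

ΔT ≈ 69.6 K

T_eq = [S₀(1−A)/(4σd²)]^(1/4), so T ∝ (1−A)^(1/4) / √d.
T₁ = [1360×0.52/(4×5.67×10⁻⁸×1.95²)]^(1/4) = 169.22 K.
T₂ = [1360×0.78/(4×5.67×10⁻⁸×6.89²)]^(1/4) = 99.63 K.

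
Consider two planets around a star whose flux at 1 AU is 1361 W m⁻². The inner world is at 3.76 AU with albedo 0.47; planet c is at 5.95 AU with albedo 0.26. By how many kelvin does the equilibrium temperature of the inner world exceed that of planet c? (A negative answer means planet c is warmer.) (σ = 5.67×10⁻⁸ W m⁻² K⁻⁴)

T_eq = [S₀(1−A)/(4σd²)]^(1/4), so T ∝ (1−A)^(1/4) / √d.
T₁ = [1361×0.53/(4×5.67×10⁻⁸×3.76²)]^(1/4) = 122.47 K.
T₂ = [1361×0.74/(4×5.67×10⁻⁸×5.95²)]^(1/4) = 105.83 K.

ΔT ≈ 16.6 K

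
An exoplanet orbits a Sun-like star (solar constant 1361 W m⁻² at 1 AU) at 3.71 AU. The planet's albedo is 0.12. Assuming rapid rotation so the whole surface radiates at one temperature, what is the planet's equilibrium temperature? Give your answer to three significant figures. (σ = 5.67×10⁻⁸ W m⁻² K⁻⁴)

Flux at 3.71 AU: S = 1361/3.71² = 98.9 W m⁻².
Energy balance: absorbed = emitted ⇒ πR²·S(1−A) = 4πR²·σT_eq⁴, so T_eq⁴ = S(1−A)/(4σ).
T_eq = [98.9 × 0.88 / (4 × 5.67×10⁻⁸)]^(1/4) = (3.84×10⁸)^(1/4) = 140 K.

T_eq ≈ 140 K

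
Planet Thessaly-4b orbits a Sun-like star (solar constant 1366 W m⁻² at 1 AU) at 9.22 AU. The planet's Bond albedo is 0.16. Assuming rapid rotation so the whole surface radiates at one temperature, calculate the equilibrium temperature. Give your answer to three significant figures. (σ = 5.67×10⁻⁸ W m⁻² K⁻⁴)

Flux at 9.22 AU: S = 1366/9.22² = 16.1 W m⁻².
Energy balance: absorbed = emitted ⇒ πR²·S(1−A) = 4πR²·σT_eq⁴, so T_eq⁴ = S(1−A)/(4σ).
T_eq = [16.1 × 0.84 / (4 × 5.67×10⁻⁸)]^(1/4) = (5.95×10⁷)^(1/4) = 87.8 K.

T_eq ≈ 87.8 K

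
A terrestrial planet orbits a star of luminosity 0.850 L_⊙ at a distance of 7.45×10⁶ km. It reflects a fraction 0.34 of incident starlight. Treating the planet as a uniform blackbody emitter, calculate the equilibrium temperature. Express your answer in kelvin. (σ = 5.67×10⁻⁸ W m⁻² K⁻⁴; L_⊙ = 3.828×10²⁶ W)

d = 7.45×10⁶ km = 7.45×10⁹ m.
L = 0.850 × 3.828×10²⁶ = 3.25×10²⁶ W.
Flux: S = L/(4πd²) = 3.25×10²⁶/(4π×(7.45×10⁹)²) = 4.67×10⁵ W m⁻².
Energy balance: absorbed = emitted ⇒ πR²·S(1−A) = 4πR²·σT_eq⁴, so T_eq⁴ = S(1−A)/(4σ).
T_eq = [4.67×10⁵ × 0.66 / (4 × 5.67×10⁻⁸)]^(1/4) = (1.36×10¹²)^(1/4) = 1080 K.

T_eq ≈ 1080 K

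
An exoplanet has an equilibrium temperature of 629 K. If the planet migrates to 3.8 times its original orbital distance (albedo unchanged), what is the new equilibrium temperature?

T_eq ∝ L^(1/4) · d^(−1/2).
T′ = 629 / 3.8^(1/2) = 323 K.

T_eq ≈ 323 K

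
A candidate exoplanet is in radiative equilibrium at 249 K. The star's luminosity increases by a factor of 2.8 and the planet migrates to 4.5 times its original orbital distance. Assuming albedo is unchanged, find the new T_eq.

T_eq ≈ 152 K

T_eq ∝ L^(1/4) · d^(−1/2).
T′ = 249 × 2.8^(1/4) / 4.5^(1/2) = 152 K.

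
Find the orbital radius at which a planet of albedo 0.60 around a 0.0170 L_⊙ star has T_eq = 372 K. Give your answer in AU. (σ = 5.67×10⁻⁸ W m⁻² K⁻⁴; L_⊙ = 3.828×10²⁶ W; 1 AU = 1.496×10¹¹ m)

d ≈ 0.0462 AU

L = 0.0170 × 3.828×10²⁶ = 6.51×10²⁴ W.
From T_eq⁴ = L(1−A)/(16πσd²): d = √[L(1−A)/(16πσT_eq⁴)].
d = √[6.51×10²⁴ × 0.40 / (16π × 5.67×10⁻⁸ × (372)⁴)] = 6.91×10⁹ m = 0.0462 AU.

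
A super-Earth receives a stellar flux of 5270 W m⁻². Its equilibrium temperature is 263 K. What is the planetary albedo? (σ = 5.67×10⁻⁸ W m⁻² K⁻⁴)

A ≈ 0.79

From T_eq⁴ = S(1−A)/(4σ): 1−A = 4σT_eq⁴/S.
1−A = 4 × 5.67×10⁻⁸ × (263)⁴ / 5270 = 0.206.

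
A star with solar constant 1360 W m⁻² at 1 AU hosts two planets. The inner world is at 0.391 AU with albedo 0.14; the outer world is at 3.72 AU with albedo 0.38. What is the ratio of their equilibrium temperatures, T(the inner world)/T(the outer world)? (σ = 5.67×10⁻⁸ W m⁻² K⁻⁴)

T₁/T₂ ≈ 3.347

T_eq = [S₀(1−A)/(4σd²)]^(1/4), so T ∝ (1−A)^(1/4) / √d.
T₁ = [1360×0.86/(4×5.67×10⁻⁸×0.391²)]^(1/4) = 428.56 K.
T₂ = [1360×0.62/(4×5.67×10⁻⁸×3.72²)]^(1/4) = 128.03 K.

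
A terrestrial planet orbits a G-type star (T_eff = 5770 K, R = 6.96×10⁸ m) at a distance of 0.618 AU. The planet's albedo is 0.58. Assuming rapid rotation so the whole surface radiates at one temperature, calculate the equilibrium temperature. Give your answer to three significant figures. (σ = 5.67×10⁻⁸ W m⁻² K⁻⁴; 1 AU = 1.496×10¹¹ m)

d = 0.618 AU = 9.25×10¹⁰ m.
L = 4πR_⋆²σT_⋆⁴ = 4π(6.96×10⁸)² × 5.67×10⁻⁸ × (5770)⁴ = 3.83×10²⁶ W.
S = L/(4πd²) = 3560 W m⁻².
Energy balance: absorbed = emitted ⇒ πR²·S(1−A) = 4πR²·σT_eq⁴, so T_eq⁴ = S(1−A)/(4σ).
T_eq = [3560 × 0.42 / (4 × 5.67×10⁻⁸)]^(1/4) = (6.60×10⁹)^(1/4) = 285 K.

T_eq ≈ 285 K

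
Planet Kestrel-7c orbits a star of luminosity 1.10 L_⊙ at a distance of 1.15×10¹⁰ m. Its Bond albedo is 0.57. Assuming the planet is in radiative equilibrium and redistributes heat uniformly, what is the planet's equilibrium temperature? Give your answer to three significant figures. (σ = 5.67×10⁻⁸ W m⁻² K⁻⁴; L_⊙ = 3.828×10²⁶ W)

L = 1.10 × 3.828×10²⁶ = 4.21×10²⁶ W.
Flux: S = L/(4πd²) = 4.21×10²⁶/(4π×(1.15×10¹⁰)²) = 2.53×10⁵ W m⁻².
Energy balance: absorbed = emitted ⇒ πR²·S(1−A) = 4πR²·σT_eq⁴, so T_eq⁴ = S(1−A)/(4σ).
T_eq = [2.53×10⁵ × 0.43 / (4 × 5.67×10⁻⁸)]^(1/4) = (4.80×10¹¹)^(1/4) = 833 K.

T_eq ≈ 833 K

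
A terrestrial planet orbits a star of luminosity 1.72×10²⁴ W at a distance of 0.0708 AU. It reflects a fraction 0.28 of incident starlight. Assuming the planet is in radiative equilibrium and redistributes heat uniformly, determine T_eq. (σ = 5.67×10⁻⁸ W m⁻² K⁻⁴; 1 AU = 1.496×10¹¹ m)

T_eq ≈ 249 K

d = 0.0708 AU = 1.06×10¹⁰ m.
Flux: S = L/(4πd²) = 1.72×10²⁴/(4π×(1.06×10¹⁰)²) = 1220 W m⁻².
Energy balance: absorbed = emitted ⇒ πR²·S(1−A) = 4πR²·σT_eq⁴, so T_eq⁴ = S(1−A)/(4σ).
T_eq = [1220 × 0.72 / (4 × 5.67×10⁻⁸)]^(1/4) = (3.87×10⁹)^(1/4) = 249 K.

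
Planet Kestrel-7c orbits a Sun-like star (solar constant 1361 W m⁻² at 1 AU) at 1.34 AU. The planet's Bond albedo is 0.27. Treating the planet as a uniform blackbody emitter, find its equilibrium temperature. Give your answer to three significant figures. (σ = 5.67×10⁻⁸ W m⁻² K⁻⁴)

Flux at 1.34 AU: S = 1361/1.34² = 758 W m⁻².
Energy balance: absorbed = emitted ⇒ πR²·S(1−A) = 4πR²·σT_eq⁴, so T_eq⁴ = S(1−A)/(4σ).
T_eq = [758 × 0.73 / (4 × 5.67×10⁻⁸)]^(1/4) = (2.44×10⁹)^(1/4) = 222 K.

T_eq ≈ 222 K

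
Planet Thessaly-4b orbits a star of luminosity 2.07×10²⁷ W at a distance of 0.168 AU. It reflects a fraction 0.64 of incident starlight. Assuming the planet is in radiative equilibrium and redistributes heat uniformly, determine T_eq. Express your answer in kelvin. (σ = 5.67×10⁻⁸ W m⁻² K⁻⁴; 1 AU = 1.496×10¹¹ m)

T_eq ≈ 802 K

d = 0.168 AU = 2.51×10¹⁰ m.
Flux: S = L/(4πd²) = 2.07×10²⁷/(4π×(2.51×10¹⁰)²) = 2.61×10⁵ W m⁻².
Energy balance: absorbed = emitted ⇒ πR²·S(1−A) = 4πR²·σT_eq⁴, so T_eq⁴ = S(1−A)/(4σ).
T_eq = [2.61×10⁵ × 0.36 / (4 × 5.67×10⁻⁸)]^(1/4) = (4.14×10¹¹)^(1/4) = 802 K.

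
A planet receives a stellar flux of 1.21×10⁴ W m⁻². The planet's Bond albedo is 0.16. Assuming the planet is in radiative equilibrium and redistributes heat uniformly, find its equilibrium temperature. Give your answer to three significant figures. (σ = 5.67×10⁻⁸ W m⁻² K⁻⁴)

Energy balance: absorbed = emitted ⇒ πR²·S(1−A) = 4πR²·σT_eq⁴, so T_eq⁴ = S(1−A)/(4σ).
T_eq = [1.21×10⁴ × 0.84 / (4 × 5.67×10⁻⁸)]^(1/4) = (4.48×10¹⁰)^(1/4) = 460 K.

T_eq ≈ 460 K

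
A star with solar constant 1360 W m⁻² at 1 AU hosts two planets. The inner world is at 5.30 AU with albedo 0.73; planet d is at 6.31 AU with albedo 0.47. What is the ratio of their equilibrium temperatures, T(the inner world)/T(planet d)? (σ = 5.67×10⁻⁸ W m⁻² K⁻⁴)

T_eq = [S₀(1−A)/(4σd²)]^(1/4), so T ∝ (1−A)^(1/4) / √d.
T₁ = [1360×0.27/(4×5.67×10⁻⁸×5.30²)]^(1/4) = 87.13 K.
T₂ = [1360×0.53/(4×5.67×10⁻⁸×6.31²)]^(1/4) = 94.52 K.

T₁/T₂ ≈ 0.922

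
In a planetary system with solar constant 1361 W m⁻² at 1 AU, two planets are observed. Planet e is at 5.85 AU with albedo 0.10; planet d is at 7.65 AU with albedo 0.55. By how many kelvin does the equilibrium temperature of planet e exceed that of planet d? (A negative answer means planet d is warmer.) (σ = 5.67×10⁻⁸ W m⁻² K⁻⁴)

T_eq = [S₀(1−A)/(4σd²)]^(1/4), so T ∝ (1−A)^(1/4) / √d.
T₁ = [1361×0.90/(4×5.67×10⁻⁸×5.85²)]^(1/4) = 112.08 K.
T₂ = [1361×0.45/(4×5.67×10⁻⁸×7.65²)]^(1/4) = 82.42 K.

ΔT ≈ 29.7 K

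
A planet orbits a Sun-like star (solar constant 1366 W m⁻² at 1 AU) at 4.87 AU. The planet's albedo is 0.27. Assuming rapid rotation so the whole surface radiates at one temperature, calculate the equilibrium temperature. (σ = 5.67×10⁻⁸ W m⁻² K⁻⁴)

T_eq ≈ 117 K

Flux at 4.87 AU: S = 1366/4.87² = 57.6 W m⁻².
Energy balance: absorbed = emitted ⇒ πR²·S(1−A) = 4πR²·σT_eq⁴, so T_eq⁴ = S(1−A)/(4σ).
T_eq = [57.6 × 0.73 / (4 × 5.67×10⁻⁸)]^(1/4) = (1.85×10⁸)^(1/4) = 117 K.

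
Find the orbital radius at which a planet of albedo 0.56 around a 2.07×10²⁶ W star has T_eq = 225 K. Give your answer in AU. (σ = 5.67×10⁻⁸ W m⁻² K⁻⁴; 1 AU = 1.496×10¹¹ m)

From T_eq⁴ = L(1−A)/(16πσd²): d = √[L(1−A)/(16πσT_eq⁴)].
d = √[2.07×10²⁶ × 0.44 / (16π × 5.67×10⁻⁸ × (225)⁴)] = 1.12×10¹¹ m = 0.746 AU.

d ≈ 0.746 AU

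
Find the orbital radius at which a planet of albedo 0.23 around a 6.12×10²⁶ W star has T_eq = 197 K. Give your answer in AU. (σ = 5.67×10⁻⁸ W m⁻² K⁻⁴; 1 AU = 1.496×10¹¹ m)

d ≈ 2.21 AU

From T_eq⁴ = L(1−A)/(16πσd²): d = √[L(1−A)/(16πσT_eq⁴)].
d = √[6.12×10²⁶ × 0.77 / (16π × 5.67×10⁻⁸ × (197)⁴)] = 3.31×10¹¹ m = 2.21 AU.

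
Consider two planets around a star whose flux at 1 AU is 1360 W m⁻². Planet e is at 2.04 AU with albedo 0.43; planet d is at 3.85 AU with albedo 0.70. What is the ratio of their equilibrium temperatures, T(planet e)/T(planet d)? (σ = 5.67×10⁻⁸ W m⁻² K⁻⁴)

T₁/T₂ ≈ 1.613

T_eq = [S₀(1−A)/(4σd²)]^(1/4), so T ∝ (1−A)^(1/4) / √d.
T₁ = [1360×0.57/(4×5.67×10⁻⁸×2.04²)]^(1/4) = 169.29 K.
T₂ = [1360×0.30/(4×5.67×10⁻⁸×3.85²)]^(1/4) = 104.96 K.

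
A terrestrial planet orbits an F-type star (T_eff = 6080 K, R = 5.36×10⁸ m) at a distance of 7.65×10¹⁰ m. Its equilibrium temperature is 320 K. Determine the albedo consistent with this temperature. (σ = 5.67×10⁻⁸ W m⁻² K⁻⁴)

L = 4πR_⋆²σT_⋆⁴ = 4π(5.36×10⁸)² × 5.67×10⁻⁸ × (6080)⁴ = 2.80×10²⁶ W.
S = L/(4πd²) = 3800 W m⁻².
From T_eq⁴ = S(1−A)/(4σ): 1−A = 4σT_eq⁴/S.
1−A = 4 × 5.67×10⁻⁸ × (320)⁴ / 3800 = 0.625.

A ≈ 0.37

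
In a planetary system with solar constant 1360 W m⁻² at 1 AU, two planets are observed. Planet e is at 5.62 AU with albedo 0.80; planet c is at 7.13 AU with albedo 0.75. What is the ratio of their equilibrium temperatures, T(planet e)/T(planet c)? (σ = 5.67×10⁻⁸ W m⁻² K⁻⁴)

T_eq = [S₀(1−A)/(4σd²)]^(1/4), so T ∝ (1−A)^(1/4) / √d.
T₁ = [1360×0.20/(4×5.67×10⁻⁸×5.62²)]^(1/4) = 78.50 K.
T₂ = [1360×0.25/(4×5.67×10⁻⁸×7.13²)]^(1/4) = 73.69 K.

T₁/T₂ ≈ 1.065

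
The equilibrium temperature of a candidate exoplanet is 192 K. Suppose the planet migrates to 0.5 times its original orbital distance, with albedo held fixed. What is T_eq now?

T_eq ≈ 272 K

T_eq ∝ L^(1/4) · d^(−1/2).
T′ = 192 / 0.5^(1/2) = 272 K.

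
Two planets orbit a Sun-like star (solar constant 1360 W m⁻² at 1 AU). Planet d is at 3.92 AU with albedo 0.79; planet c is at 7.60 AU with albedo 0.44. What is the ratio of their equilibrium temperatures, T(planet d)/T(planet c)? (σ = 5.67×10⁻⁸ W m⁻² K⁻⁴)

T₁/T₂ ≈ 1.090

T_eq = [S₀(1−A)/(4σd²)]^(1/4), so T ∝ (1−A)^(1/4) / √d.
T₁ = [1360×0.21/(4×5.67×10⁻⁸×3.92²)]^(1/4) = 95.14 K.
T₂ = [1360×0.56/(4×5.67×10⁻⁸×7.60²)]^(1/4) = 87.32 K.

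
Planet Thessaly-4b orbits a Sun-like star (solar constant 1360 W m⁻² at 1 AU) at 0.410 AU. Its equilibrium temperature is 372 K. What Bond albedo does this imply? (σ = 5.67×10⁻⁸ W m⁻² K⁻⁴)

Flux at 0.410 AU: S = 1360/0.410² = 8090 W m⁻².
From T_eq⁴ = S(1−A)/(4σ): 1−A = 4σT_eq⁴/S.
1−A = 4 × 5.67×10⁻⁸ × (372)⁴ / 8090 = 0.537.

A ≈ 0.46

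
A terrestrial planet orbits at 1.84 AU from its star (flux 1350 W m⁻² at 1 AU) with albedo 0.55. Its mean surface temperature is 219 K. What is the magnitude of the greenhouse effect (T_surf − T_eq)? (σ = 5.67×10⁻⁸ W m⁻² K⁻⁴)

S = 1350/1.84² = 398.7 W m⁻².
T_eq = [S(1−A)/(4σ)]^(1/4) = [398.7×0.45/(4×5.67×10⁻⁸)]^(1/4) = 167.7 K.
ΔT = T_surf − T_eq = 219 − 167.7.

ΔT ≈ 51.3 K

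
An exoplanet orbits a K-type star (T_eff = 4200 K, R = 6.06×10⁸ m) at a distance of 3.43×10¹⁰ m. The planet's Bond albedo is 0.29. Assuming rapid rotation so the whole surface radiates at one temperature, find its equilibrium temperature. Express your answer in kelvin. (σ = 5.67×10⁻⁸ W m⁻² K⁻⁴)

L = 4πR_⋆²σT_⋆⁴ = 4π(6.06×10⁸)² × 5.67×10⁻⁸ × (4200)⁴ = 8.14×10²⁵ W.
S = L/(4πd²) = 5510 W m⁻².
Energy balance: absorbed = emitted ⇒ πR²·S(1−A) = 4πR²·σT_eq⁴, so T_eq⁴ = S(1−A)/(4σ).
T_eq = [5510 × 0.71 / (4 × 5.67×10⁻⁸)]^(1/4) = (1.72×10¹⁰)^(1/4) = 362 K.

T_eq ≈ 362 K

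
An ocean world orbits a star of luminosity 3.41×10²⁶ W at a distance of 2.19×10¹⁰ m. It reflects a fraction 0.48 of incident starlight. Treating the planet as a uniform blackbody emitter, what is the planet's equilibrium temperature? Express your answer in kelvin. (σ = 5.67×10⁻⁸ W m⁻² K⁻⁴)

T_eq ≈ 600 K

Flux: S = L/(4πd²) = 3.41×10²⁶/(4π×(2.19×10¹⁰)²) = 5.66×10⁴ W m⁻².
Energy balance: absorbed = emitted ⇒ πR²·S(1−A) = 4πR²·σT_eq⁴, so T_eq⁴ = S(1−A)/(4σ).
T_eq = [5.66×10⁴ × 0.52 / (4 × 5.67×10⁻⁸)]^(1/4) = (1.30×10¹¹)^(1/4) = 600 K.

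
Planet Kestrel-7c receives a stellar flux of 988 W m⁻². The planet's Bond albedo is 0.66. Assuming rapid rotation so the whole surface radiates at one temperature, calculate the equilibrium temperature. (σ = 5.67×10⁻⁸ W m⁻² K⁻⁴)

Energy balance: absorbed = emitted ⇒ πR²·S(1−A) = 4πR²·σT_eq⁴, so T_eq⁴ = S(1−A)/(4σ).
T_eq = [988 × 0.34 / (4 × 5.67×10⁻⁸)]^(1/4) = (1.48×10⁹)^(1/4) = 196 K.

T_eq ≈ 196 K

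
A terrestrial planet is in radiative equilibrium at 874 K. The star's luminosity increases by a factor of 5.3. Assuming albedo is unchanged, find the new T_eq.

T_eq ∝ L^(1/4) · d^(−1/2).
T′ = 874 × 5.3^(1/4) = 1330 K.

T_eq ≈ 1330 K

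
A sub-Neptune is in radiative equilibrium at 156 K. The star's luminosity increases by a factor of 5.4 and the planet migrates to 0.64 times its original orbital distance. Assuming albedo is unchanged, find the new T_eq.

T_eq ≈ 297 K

T_eq ∝ L^(1/4) · d^(−1/2).
T′ = 156 × 5.4^(1/4) / 0.64^(1/2) = 297 K.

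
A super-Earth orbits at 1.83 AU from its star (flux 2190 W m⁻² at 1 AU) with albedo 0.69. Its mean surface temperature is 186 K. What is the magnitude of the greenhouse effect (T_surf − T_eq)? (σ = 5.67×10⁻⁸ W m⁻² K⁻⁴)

ΔT ≈ 13.1 K

S = 2190/1.83² = 653.9 W m⁻².
T_eq = [S(1−A)/(4σ)]^(1/4) = [653.9×0.31/(4×5.67×10⁻⁸)]^(1/4) = 172.9 K.
ΔT = T_surf − T_eq = 186 − 172.9.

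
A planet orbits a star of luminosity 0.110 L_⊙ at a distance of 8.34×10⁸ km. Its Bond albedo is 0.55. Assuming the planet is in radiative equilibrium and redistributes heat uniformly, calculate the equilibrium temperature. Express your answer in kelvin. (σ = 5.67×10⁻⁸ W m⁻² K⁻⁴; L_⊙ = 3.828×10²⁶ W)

T_eq ≈ 55.6 K

d = 8.34×10⁸ km = 8.34×10¹¹ m.
L = 0.110 × 3.828×10²⁶ = 4.21×10²⁵ W.
Flux: S = L/(4πd²) = 4.21×10²⁵/(4π×(8.34×10¹¹)²) = 4.82 W m⁻².
Energy balance: absorbed = emitted ⇒ πR²·S(1−A) = 4πR²·σT_eq⁴, so T_eq⁴ = S(1−A)/(4σ).
T_eq = [4.82 × 0.45 / (4 × 5.67×10⁻⁸)]^(1/4) = (9.56×10⁶)^(1/4) = 55.6 K.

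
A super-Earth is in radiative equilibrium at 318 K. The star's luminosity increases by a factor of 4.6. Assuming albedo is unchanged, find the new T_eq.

T_eq ≈ 466 K

T_eq ∝ L^(1/4) · d^(−1/2).
T′ = 318 × 4.6^(1/4) = 466 K.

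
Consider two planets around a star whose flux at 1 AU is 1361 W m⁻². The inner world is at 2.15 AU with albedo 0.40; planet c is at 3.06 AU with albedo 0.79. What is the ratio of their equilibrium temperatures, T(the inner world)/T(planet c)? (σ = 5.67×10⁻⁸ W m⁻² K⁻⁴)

T_eq = [S₀(1−A)/(4σd²)]^(1/4), so T ∝ (1−A)^(1/4) / √d.
T₁ = [1361×0.60/(4×5.67×10⁻⁸×2.15²)]^(1/4) = 167.06 K.
T₂ = [1361×0.21/(4×5.67×10⁻⁸×3.06²)]^(1/4) = 107.71 K.

T₁/T₂ ≈ 1.551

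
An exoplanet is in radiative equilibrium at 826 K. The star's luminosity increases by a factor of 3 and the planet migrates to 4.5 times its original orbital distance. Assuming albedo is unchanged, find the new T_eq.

T_eq ∝ L^(1/4) · d^(−1/2).
T′ = 826 × 3^(1/4) / 4.5^(1/2) = 512 K.

T_eq ≈ 512 K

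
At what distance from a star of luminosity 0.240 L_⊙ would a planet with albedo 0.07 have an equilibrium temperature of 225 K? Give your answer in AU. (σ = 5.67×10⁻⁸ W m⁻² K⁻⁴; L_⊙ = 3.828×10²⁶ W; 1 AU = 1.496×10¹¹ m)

d ≈ 0.723 AU

L = 0.240 × 3.828×10²⁶ = 9.19×10²⁵ W.
From T_eq⁴ = L(1−A)/(16πσd²): d = √[L(1−A)/(16πσT_eq⁴)].
d = √[9.19×10²⁵ × 0.93 / (16π × 5.67×10⁻⁸ × (225)⁴)] = 1.08×10¹¹ m = 0.723 AU.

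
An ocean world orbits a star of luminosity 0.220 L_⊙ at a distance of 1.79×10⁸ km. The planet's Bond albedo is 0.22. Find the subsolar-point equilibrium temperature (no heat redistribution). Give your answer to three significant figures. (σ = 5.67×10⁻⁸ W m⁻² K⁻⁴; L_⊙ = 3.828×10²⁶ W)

d = 1.79×10⁸ km = 1.79×10¹¹ m.
L = 0.220 × 3.828×10²⁶ = 8.42×10²⁵ W.
Flux: S = L/(4πd²) = 8.42×10²⁵/(4π×(1.79×10¹¹)²) = 209 W m⁻².
At the subsolar point the surface absorbs S(1−A) and emits σT⁴ per unit area — no factor of 4, since only the local patch is in balance.
T = [209 × 0.78 / 5.67×10⁻⁸]^(1/4) = (2.88×10⁹)^(1/4) = 232 K.

T_ss ≈ 232 K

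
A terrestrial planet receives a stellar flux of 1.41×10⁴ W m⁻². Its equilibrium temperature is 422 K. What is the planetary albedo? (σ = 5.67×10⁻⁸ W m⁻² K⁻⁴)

A ≈ 0.49

From T_eq⁴ = S(1−A)/(4σ): 1−A = 4σT_eq⁴/S.
1−A = 4 × 5.67×10⁻⁸ × (422)⁴ / 1.41×10⁴ = 0.510.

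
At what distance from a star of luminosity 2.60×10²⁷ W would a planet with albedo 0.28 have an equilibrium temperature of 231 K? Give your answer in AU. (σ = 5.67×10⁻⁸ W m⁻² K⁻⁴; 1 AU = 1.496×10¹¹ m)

d ≈ 3.21 AU

From T_eq⁴ = L(1−A)/(16πσd²): d = √[L(1−A)/(16πσT_eq⁴)].
d = √[2.60×10²⁷ × 0.72 / (16π × 5.67×10⁻⁸ × (231)⁴)] = 4.80×10¹¹ m = 3.21 AU.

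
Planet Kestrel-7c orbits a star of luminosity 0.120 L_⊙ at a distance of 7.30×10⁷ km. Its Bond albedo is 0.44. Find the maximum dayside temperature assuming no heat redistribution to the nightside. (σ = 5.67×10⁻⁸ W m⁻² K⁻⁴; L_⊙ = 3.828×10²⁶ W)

d = 7.30×10⁷ km = 7.30×10¹⁰ m.
L = 0.120 × 3.828×10²⁶ = 4.59×10²⁵ W.
Flux: S = L/(4πd²) = 4.59×10²⁵/(4π×(7.30×10¹⁰)²) = 686 W m⁻².
With no redistribution each surface element balances locally: S(1−A) = σT⁴.
T = [686 × 0.56 / 5.67×10⁻⁸]^(1/4) = (6.77×10⁹)^(1/4) = 287 K.

T_ss ≈ 287 K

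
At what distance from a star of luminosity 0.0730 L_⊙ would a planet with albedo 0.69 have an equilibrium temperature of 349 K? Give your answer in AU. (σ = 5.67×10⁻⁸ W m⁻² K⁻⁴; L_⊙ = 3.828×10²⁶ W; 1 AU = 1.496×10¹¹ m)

L = 0.0730 × 3.828×10²⁶ = 2.79×10²⁵ W.
From T_eq⁴ = L(1−A)/(16πσd²): d = √[L(1−A)/(16πσT_eq⁴)].
d = √[2.79×10²⁵ × 0.31 / (16π × 5.67×10⁻⁸ × (349)⁴)] = 1.43×10¹⁰ m = 0.0957 AU.

d ≈ 0.0957 AU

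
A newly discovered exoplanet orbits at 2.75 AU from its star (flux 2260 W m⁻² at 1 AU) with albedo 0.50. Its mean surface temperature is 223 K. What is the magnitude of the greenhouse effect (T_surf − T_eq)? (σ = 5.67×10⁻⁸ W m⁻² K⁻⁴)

S = 2260/2.75² = 298.8 W m⁻².
T_eq = [S(1−A)/(4σ)]^(1/4) = [298.8×0.50/(4×5.67×10⁻⁸)]^(1/4) = 160.2 K.
ΔT = T_surf − T_eq = 223 − 160.2.

ΔT ≈ 62.8 K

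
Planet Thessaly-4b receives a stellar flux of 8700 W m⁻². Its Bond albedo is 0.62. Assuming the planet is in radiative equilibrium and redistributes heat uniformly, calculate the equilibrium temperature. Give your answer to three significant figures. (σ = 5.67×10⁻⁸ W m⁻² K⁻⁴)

T_eq ≈ 347 K

Energy balance: absorbed = emitted ⇒ πR²·S(1−A) = 4πR²·σT_eq⁴, so T_eq⁴ = S(1−A)/(4σ).
T_eq = [8700 × 0.38 / (4 × 5.67×10⁻⁸)]^(1/4) = (1.46×10¹⁰)^(1/4) = 347 K.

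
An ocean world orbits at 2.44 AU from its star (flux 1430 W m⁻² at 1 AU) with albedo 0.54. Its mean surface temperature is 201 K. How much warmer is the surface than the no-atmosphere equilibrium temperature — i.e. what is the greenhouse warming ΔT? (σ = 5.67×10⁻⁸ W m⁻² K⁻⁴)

ΔT ≈ 52.4 K

S = 1430/2.44² = 240.2 W m⁻².
T_eq = [S(1−A)/(4σ)]^(1/4) = [240.2×0.46/(4×5.67×10⁻⁸)]^(1/4) = 148.6 K.
ΔT = T_surf − T_eq = 201 − 148.6.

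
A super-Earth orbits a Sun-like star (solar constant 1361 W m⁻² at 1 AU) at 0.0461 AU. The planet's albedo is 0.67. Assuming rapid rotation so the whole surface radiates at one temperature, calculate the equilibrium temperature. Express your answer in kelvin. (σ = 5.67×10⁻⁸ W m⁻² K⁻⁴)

T_eq ≈ 982 K

Flux at 0.0461 AU: S = 1361/0.0461² = 6.40×10⁵ W m⁻².
Energy balance: absorbed = emitted ⇒ πR²·S(1−A) = 4πR²·σT_eq⁴, so T_eq⁴ = S(1−A)/(4σ).
T_eq = [6.40×10⁵ × 0.33 / (4 × 5.67×10⁻⁸)]^(1/4) = (9.32×10¹¹)^(1/4) = 982 K.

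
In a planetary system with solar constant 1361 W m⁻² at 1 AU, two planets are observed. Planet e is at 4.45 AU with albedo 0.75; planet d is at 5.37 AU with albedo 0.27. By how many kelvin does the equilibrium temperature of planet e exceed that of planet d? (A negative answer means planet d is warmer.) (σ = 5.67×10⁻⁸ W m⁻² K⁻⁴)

ΔT ≈ -17.7 K

T_eq = [S₀(1−A)/(4σd²)]^(1/4), so T ∝ (1−A)^(1/4) / √d.
T₁ = [1361×0.25/(4×5.67×10⁻⁸×4.45²)]^(1/4) = 93.30 K.
T₂ = [1361×0.73/(4×5.67×10⁻⁸×5.37²)]^(1/4) = 111.02 K.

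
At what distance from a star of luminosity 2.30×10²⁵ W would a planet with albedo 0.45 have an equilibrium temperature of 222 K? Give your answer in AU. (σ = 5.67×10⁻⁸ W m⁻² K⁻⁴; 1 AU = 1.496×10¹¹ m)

d ≈ 0.286 AU

From T_eq⁴ = L(1−A)/(16πσd²): d = √[L(1−A)/(16πσT_eq⁴)].
d = √[2.30×10²⁵ × 0.55 / (16π × 5.67×10⁻⁸ × (222)⁴)] = 4.27×10¹⁰ m = 0.286 AU.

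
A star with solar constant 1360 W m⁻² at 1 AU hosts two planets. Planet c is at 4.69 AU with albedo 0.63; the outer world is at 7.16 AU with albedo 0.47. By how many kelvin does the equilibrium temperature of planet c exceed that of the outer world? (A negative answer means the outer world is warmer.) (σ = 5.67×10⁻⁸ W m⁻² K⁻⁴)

ΔT ≈ 11.5 K

T_eq = [S₀(1−A)/(4σd²)]^(1/4), so T ∝ (1−A)^(1/4) / √d.
T₁ = [1360×0.37/(4×5.67×10⁻⁸×4.69²)]^(1/4) = 100.22 K.
T₂ = [1360×0.53/(4×5.67×10⁻⁸×7.16²)]^(1/4) = 88.73 K.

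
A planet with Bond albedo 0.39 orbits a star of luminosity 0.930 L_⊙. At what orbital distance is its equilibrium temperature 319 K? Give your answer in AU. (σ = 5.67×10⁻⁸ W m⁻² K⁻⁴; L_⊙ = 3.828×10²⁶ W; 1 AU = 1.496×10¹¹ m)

L = 0.930 × 3.828×10²⁶ = 3.56×10²⁶ W.
From T_eq⁴ = L(1−A)/(16πσd²): d = √[L(1−A)/(16πσT_eq⁴)].
d = √[3.56×10²⁶ × 0.61 / (16π × 5.67×10⁻⁸ × (319)⁴)] = 8.58×10¹⁰ m = 0.573 AU.

d ≈ 0.573 AU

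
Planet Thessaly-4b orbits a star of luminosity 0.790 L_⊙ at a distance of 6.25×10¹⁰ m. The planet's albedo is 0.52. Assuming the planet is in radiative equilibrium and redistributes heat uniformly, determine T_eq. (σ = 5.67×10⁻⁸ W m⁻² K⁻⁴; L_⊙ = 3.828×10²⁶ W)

L = 0.790 × 3.828×10²⁶ = 3.02×10²⁶ W.
Flux: S = L/(4πd²) = 3.02×10²⁶/(4π×(6.25×10¹⁰)²) = 6160 W m⁻².
Energy balance: absorbed = emitted ⇒ πR²·S(1−A) = 4πR²·σT_eq⁴, so T_eq⁴ = S(1−A)/(4σ).
T_eq = [6160 × 0.48 / (4 × 5.67×10⁻⁸)]^(1/4) = (1.30×10¹⁰)^(1/4) = 338 K.

T_eq ≈ 338 K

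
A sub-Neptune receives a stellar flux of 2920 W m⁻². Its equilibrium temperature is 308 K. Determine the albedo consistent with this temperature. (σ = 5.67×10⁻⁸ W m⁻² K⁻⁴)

A ≈ 0.30

From T_eq⁴ = S(1−A)/(4σ): 1−A = 4σT_eq⁴/S.
1−A = 4 × 5.67×10⁻⁸ × (308)⁴ / 2920 = 0.699.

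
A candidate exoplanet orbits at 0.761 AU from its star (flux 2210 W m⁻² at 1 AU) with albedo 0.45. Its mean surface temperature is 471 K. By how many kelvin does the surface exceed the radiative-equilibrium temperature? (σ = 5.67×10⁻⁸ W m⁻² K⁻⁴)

ΔT ≈ 160.8 K

S = 2210/0.761² = 3816 W m⁻².
T_eq = [S(1−A)/(4σ)]^(1/4) = [3816×0.55/(4×5.67×10⁻⁸)]^(1/4) = 310.2 K.
ΔT = T_surf − T_eq = 471 − 310.2.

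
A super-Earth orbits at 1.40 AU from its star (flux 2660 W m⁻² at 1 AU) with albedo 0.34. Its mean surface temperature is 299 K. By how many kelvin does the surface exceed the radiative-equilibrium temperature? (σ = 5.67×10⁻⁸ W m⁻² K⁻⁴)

ΔT ≈ 48.3 K

S = 2660/1.40² = 1357 W m⁻².
T_eq = [S(1−A)/(4σ)]^(1/4) = [1357×0.66/(4×5.67×10⁻⁸)]^(1/4) = 250.7 K.
ΔT = T_surf − T_eq = 299 − 250.7.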